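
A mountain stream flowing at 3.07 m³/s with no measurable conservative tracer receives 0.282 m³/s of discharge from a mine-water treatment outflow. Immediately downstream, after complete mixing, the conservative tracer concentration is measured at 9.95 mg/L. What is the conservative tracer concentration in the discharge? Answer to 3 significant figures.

118 mg/L

Mass balance: 3.070·0 + 0.2820·Cₑ = 3.352·9.950
→ Cₑ = (3.352·9.950 − 3.070·0) / 0.2820 = 118.3 mg/L.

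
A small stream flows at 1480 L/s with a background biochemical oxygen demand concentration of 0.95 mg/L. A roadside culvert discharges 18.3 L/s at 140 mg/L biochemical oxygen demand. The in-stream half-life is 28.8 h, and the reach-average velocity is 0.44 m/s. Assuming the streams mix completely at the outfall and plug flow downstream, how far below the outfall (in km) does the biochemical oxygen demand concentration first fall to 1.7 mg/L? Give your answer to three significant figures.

29.2 km

After mixing, C = (1480·0.9500 + 18.30·140.0) / 1498 = 3968/1498 = 2.648 mg/L.
Half-life 28.8 h → k = ln 2 / 28.8 = 0.02407 h⁻¹ = 0.5776 d⁻¹.
Set 2.648·exp(−k·t) = 1.7 → t = ln(2.648/1.7)/k = 66310 s = 18.42 h.
Distance = v·t = 0.44·66310 = 29180 m = 29.18 km.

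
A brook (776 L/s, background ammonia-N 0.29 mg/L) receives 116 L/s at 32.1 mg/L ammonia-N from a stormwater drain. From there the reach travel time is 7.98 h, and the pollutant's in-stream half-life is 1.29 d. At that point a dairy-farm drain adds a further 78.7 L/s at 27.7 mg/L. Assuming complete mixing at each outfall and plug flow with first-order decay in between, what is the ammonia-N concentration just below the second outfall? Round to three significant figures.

5.65 mg/L

Flow-weighted average: C = (776.0·0.2900 + 116.0·32.10) / 892.0 = 3949/892.0 = 4.427 mg/L; combined flow 892.0 L/s.
Half-life 1.29 d → k = ln 2 / 1.29 = 0.5373 d⁻¹.
After decay, C = 4.427 × e^(−kt) = 4.427 × 0.8364 = 3.702 mg/L.
At the second outfall, C = (892.0·3.702 + 78.70·27.70) / (892.0 + 78.70) = 5.648 mg/L.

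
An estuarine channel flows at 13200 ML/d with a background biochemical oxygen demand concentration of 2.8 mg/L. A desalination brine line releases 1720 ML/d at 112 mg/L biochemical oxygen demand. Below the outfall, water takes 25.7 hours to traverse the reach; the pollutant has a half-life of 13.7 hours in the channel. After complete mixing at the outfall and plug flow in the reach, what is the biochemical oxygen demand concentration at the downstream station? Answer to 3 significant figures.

4.19 mg/L

Mixed concentration C = ΣQC/ΣQ = (13200·2.800 + 1720·112.0) / 14920 = 229600/14920 = 15.39 mg/L.
Half-life 13.7 h → k = ln 2 / 13.7 = 0.05059 h⁻¹ = 1.214 d⁻¹.
First-order decay: C = 15.39·exp(−k·t) = 15.39·0.2725 = 4.193 mg/L.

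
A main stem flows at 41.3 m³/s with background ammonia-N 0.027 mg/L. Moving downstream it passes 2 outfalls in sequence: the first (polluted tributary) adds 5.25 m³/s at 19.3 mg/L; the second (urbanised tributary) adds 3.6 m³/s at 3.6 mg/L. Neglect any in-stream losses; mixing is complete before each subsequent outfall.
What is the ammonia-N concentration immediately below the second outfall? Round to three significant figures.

After outfall 1: Q = 41.30 + 5.250 = 46.55 m³/s; C = (41.30·0.02700 + 5.250·19.30)/46.55 = 2.201 mg/L.
After outfall 2: Q = 46.55 + 3.600 = 50.15 m³/s; C = (46.55·2.201 + 3.600·3.600)/50.15 = 2.301 mg/L.

2.30 mg/L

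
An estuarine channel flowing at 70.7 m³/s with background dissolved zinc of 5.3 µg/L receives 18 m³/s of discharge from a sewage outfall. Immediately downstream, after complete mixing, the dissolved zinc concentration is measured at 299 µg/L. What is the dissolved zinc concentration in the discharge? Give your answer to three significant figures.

1450 µg/L

Mass balance: 70.70·5.300 + 18.00·Cₑ = 88.70·299.0
→ Cₑ = (88.70·299.0 − 70.70·5.300) / 18.00 = 1453 µg/L.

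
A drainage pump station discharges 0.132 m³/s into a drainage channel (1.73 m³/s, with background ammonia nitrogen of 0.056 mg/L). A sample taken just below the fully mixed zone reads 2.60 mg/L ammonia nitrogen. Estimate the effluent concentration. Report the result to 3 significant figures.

Mass balance: 1.730·0.05600 + 0.1320·Cₑ = 1.862·2.600
→ Cₑ = (1.862·2.600 − 1.730·0.05600) / 0.1320 = 35.94 mg/L.

35.9 mg/L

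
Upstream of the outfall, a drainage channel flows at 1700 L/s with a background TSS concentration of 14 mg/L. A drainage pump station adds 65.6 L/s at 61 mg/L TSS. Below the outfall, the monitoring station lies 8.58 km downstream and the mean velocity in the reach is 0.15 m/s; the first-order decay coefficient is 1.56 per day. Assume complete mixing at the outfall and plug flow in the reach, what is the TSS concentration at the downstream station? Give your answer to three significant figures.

Mixed concentration C = ΣQC/ΣQ = (1700·14.00 + 65.60·61.00) / 1766 = 27800/1766 = 15.75 mg/L.
Travel time t = 8.58·1000 / 0.15 = 57200 s = 15.89 h.
Applying C = C₀e^(−kt): 15.75 × 0.3560 = 5.606 mg/L.

5.61 mg/L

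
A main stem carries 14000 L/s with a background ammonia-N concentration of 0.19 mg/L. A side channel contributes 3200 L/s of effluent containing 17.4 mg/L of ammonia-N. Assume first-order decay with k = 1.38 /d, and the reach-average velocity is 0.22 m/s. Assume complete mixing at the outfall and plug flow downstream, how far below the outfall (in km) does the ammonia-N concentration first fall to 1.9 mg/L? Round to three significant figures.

Conservation of mass: C = (14000·0.1900 + 3200·17.40) / 17200 = 58340/17200 = 3.392 mg/L.
Set 3.392·exp(−k·t) = 1.9 → t = ln(3.392/1.9)/k = 36280 s = 10.08 h.
Distance = v·t = 0.22·36280 = 7982 m = 7.982 km.

7.98 km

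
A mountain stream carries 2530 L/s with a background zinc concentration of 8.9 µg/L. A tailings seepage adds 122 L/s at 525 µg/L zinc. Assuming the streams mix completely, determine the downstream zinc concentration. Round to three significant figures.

Flow-weighted average: C = (2530·8.900 + 122.0·525.0) / 2652 = 86570/2652 = 32.64 µg/L.

32.6 µg/L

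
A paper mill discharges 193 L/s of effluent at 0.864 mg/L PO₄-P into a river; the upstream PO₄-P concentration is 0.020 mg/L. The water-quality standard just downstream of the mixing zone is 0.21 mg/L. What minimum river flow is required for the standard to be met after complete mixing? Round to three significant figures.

Set C_mix = 0.21: (Q·0.02000 + 193.0·0.8640) / (Q + 193.0) = 0.21
→ Q = 193.0·(0.8640 − 0.21)/(0.21 − 0.02000) = 664.3 L/s.

664 L/s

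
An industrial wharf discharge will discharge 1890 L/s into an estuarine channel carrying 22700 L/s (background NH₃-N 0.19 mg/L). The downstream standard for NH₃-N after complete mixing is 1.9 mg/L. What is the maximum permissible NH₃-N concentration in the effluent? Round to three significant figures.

22.4 mg/L

At the limit, (Qr·Cr + Qe·Cₑ)/(Qr + Qe) = 1.9:
Cₑ = (24590·1.9 − 22700·0.1900) / 1890 = 22.44 mg/L.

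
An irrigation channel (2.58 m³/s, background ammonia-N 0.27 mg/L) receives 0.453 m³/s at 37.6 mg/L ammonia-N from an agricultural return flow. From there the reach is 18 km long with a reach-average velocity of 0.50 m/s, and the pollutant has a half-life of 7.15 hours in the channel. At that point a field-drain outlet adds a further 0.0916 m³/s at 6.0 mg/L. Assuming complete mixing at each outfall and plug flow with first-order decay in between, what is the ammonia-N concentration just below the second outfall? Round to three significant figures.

Mass balance: C = (2.580·0.2700 + 0.4530·37.60) / 3.033 = 17.73/3.033 = 5.845 mg/L; combined flow 3.033 m³/s.
Travel time t = 18·1000 / 0.50 = 36000 s = 10.00 h.
Half-life 7.15 h → k = ln 2 / 7.15 = 0.09694 h⁻¹ = 2.327 d⁻¹.
Decay over the reach: 5.845·exp(−kt) = 5.845·0.3793 = 2.217 mg/L.
At the second outfall, C = (3.033·2.217 + 0.09160·6.000) / (3.033 + 0.09160) = 2.328 mg/L.

2.33 mg/L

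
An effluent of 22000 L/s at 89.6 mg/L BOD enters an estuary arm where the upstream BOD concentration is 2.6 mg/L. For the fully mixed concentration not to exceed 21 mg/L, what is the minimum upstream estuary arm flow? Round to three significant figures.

Set C_mix = 21: (Q·2.600 + 22000·89.60) / (Q + 22000) = 21
→ Q = 22000·(89.60 − 21)/(21 − 2.600) = 82020 L/s.

82000 L/s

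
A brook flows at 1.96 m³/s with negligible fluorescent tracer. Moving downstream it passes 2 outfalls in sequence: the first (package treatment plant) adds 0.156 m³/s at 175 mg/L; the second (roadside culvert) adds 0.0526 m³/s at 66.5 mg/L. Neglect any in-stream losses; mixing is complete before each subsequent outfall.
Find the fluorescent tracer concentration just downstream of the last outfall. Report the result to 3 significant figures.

Outfall 1: combined Q = 2.116 m³/s; C = (1.960·0 + 0.1560·175.0)/2.116 = 12.90 mg/L.
Outfall 2: combined Q = 2.169 m³/s; C = (2.116·12.90 + 0.05260·66.50)/2.169 = 14.20 mg/L.

14.2 mg/L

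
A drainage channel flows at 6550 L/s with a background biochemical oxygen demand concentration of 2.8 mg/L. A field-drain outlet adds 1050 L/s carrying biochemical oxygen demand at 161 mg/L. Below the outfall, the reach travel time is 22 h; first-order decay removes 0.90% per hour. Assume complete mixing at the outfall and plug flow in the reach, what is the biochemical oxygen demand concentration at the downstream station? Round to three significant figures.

Flow-weighted average: C = (6550·2.800 + 1050·161.0) / 7600 = 187400/7600 = 24.66 mg/L.
0.90%/h lost → k = −ln(1 − 0.009) = 0.009041 h⁻¹.
After decay, C = 24.66 × e^(−kt) = 24.66 × 0.8196 = 20.21 mg/L.

20.2 mg/L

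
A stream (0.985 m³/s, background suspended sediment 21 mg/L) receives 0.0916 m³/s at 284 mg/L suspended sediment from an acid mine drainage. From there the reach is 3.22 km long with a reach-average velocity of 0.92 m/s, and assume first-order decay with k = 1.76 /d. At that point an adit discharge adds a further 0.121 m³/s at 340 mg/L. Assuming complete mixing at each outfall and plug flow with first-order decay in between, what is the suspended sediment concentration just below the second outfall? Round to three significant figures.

Conservation of mass: C = (0.9850·21.00 + 0.09160·284.0) / 1.077 = 46.70/1.077 = 43.38 mg/L; combined flow 1.077 m³/s.
Travel time t = 3.22·1000 / 0.92 = 3500 s = 0.9722 h.
Applying C = C₀e^(−kt): 43.38 × 0.9312 = 40.39 mg/L.
At the second outfall, C = (1.077·40.39 + 0.1210·340.0) / (1.077 + 0.1210) = 70.66 mg/L.

70.7 mg/L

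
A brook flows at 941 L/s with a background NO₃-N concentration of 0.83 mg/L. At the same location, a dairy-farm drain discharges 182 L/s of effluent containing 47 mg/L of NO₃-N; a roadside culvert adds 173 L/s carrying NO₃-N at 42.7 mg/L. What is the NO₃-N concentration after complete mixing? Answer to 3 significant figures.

12.9 mg/L

Flow-weighted average: C = (941.0·0.8300 + 182.0·47.00 + 173.0·42.70) / 1296 = 16720/1296 = 12.90 mg/L.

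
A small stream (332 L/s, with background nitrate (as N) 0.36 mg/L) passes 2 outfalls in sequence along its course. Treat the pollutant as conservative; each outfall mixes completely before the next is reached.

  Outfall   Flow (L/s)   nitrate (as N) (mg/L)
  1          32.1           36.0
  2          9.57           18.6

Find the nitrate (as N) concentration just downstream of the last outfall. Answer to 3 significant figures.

Below outfall 1: Q → 364.1 L/s, C = (332.0·0.3600 + 32.10·36.00)/364.1 = 3.502 mg/L.
Below outfall 2: Q → 373.7 L/s, C = (364.1·3.502 + 9.570·18.60)/373.7 = 3.889 mg/L.

3.89 mg/L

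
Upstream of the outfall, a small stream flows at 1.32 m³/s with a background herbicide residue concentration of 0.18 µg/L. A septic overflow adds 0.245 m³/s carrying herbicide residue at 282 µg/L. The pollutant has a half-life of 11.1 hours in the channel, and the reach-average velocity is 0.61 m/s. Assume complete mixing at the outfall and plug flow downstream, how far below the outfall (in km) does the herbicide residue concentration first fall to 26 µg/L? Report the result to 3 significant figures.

18.7 km

Flow-weighted average: C = (1.320·0.1800 + 0.2450·282.0) / 1.565 = 69.33/1.565 = 44.30 µg/L.
Half-life 11.1 h → k = ln 2 / 11.1 = 0.06245 h⁻¹ = 1.499 d⁻¹.
Set 44.30·exp(−k·t) = 26 → t = ln(44.30/26)/k = 30720 s = 8.533 h.
Distance = v·t = 0.61·30720 = 18740 m = 18.74 km.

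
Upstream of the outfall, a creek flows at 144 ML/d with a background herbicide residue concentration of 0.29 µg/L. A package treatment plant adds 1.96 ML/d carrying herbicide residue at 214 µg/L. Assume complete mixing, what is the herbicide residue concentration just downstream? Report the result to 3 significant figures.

3.16 µg/L

Mass balance: C = (144.0·0.2900 + 1.960·214.0) / 146.0 = 461.2/146.0 = 3.160 µg/L.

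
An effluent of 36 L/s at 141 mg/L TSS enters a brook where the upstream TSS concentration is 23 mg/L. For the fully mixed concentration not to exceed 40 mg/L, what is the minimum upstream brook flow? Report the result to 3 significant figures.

214 L/s

Set C_mix = 40: (Q·23.00 + 36.00·141.0) / (Q + 36.00) = 40
→ Q = 36.00·(141.0 − 40)/(40 − 23.00) = 213.9 L/s.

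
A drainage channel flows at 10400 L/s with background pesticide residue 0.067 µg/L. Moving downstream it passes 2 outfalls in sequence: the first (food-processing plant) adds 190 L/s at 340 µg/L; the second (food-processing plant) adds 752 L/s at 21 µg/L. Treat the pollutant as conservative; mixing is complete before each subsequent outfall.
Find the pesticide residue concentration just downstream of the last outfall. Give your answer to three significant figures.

7.15 µg/L

Outfall 1: combined Q = 10590 L/s; C = (10400·0.06700 + 190.0·340.0)/10590 = 6.166 µg/L.
Outfall 2: combined Q = 11340 L/s; C = (10590·6.166 + 752.0·21.00)/11340 = 7.149 µg/L.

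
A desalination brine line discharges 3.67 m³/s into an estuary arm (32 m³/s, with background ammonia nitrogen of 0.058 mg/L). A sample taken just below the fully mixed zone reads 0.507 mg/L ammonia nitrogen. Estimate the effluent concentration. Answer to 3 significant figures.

Mass balance: 32.00·0.05800 + 3.670·Cₑ = 35.67·0.5070
→ Cₑ = (35.67·0.5070 − 32.00·0.05800) / 3.670 = 4.422 mg/L.

4.42 mg/L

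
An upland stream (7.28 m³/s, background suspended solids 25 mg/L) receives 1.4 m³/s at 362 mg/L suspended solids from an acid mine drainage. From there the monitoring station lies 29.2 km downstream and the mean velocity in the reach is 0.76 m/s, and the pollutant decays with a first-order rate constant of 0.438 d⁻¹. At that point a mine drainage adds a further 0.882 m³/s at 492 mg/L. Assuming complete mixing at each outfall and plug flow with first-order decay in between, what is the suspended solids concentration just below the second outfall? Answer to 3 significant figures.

Conservation of mass: C = (7.280·25.00 + 1.400·362.0) / 8.680 = 688.8/8.680 = 79.35 mg/L; combined flow 8.680 m³/s.
Travel time t = 29.2·1000 / 0.76 = 38420 s = 10.67 h.
After decay, C = 79.35 × e^(−kt) = 79.35 × 0.8230 = 65.31 mg/L.
Second outfall: C = (8.680·65.31 + 0.8820·492.0)/9.562 = 104.7 mg/L.

105 mg/L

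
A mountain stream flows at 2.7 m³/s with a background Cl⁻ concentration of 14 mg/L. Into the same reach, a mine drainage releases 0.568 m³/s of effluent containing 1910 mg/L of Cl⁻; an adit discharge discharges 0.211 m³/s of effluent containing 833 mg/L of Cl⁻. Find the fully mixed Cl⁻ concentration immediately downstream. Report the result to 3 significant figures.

After mixing, C = (2.700·14.00 + 0.5680·1910 + 0.2110·833.0) / 3.479 = 1298/3.479 = 373.2 mg/L.

373 mg/L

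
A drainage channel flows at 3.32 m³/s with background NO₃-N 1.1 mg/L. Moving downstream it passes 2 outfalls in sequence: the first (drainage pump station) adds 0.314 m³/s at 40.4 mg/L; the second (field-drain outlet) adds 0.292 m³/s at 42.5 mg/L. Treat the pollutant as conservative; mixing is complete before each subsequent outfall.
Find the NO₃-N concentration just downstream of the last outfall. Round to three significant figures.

7.32 mg/L

Below outfall 1: Q → 3.634 m³/s, C = (3.320·1.100 + 0.3140·40.40)/3.634 = 4.496 mg/L.
Below outfall 2: Q → 3.926 m³/s, C = (3.634·4.496 + 0.2920·42.50)/3.926 = 7.322 mg/L.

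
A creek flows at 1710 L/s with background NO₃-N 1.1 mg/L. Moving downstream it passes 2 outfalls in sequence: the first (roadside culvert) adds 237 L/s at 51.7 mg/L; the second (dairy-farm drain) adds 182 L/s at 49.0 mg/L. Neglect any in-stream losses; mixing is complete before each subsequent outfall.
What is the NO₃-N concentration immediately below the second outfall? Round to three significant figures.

10.8 mg/L

Below outfall 1: Q → 1947 L/s, C = (1710·1.100 + 237.0·51.70)/1947 = 7.259 mg/L.
Below outfall 2: Q → 2129 L/s, C = (1947·7.259 + 182.0·49.00)/2129 = 10.83 mg/L.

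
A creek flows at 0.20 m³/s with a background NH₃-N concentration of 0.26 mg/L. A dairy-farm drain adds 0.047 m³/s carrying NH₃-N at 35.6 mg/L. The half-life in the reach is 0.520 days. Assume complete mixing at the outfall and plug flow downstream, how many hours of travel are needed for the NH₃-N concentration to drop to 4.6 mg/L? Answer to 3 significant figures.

7.52 h

Conservation of mass: C = (0.2000·0.2600 + 0.04700·35.60) / 0.2470 = 1.725/0.2470 = 6.985 mg/L.
Half-life 0.520 d → k = ln 2 / 0.520 = 1.333 d⁻¹.
6.985·exp(−k·t) = 4.6 → t = ln(6.985/4.6)/k = 27070 s = 7.520 h.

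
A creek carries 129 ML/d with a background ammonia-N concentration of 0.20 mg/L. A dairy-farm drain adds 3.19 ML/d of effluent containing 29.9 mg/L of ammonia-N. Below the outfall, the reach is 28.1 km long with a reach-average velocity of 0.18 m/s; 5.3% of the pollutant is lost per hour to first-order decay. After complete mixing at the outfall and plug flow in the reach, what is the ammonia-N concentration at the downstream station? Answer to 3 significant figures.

0.0864 mg/L

Conservation of mass: C = (129.0·0.2000 + 3.190·29.90) / 132.2 = 121.2/132.2 = 0.9167 mg/L.
Travel time t = 28.1·1000 / 0.18 = 156100 s = 43.36 h.
5.3%/h lost → k = −ln(1 − 0.053) = 0.05446 h⁻¹.
Decay over the reach: 0.9167·exp(−kt) = 0.9167·0.09428 = 0.08643 mg/L.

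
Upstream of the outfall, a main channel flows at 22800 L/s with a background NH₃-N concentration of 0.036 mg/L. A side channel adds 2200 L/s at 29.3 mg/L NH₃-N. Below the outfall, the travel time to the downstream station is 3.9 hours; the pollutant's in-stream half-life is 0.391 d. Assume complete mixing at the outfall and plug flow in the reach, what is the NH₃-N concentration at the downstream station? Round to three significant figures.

1.96 mg/L

Mass balance: C = (22800·0.03600 + 2200·29.30) / 25000 = 65280/25000 = 2.611 mg/L.
Half-life 0.391 d → k = ln 2 / 0.391 = 1.773 d⁻¹.
First-order decay: C = 2.611·exp(−k·t) = 2.611·0.7497 = 1.958 mg/L.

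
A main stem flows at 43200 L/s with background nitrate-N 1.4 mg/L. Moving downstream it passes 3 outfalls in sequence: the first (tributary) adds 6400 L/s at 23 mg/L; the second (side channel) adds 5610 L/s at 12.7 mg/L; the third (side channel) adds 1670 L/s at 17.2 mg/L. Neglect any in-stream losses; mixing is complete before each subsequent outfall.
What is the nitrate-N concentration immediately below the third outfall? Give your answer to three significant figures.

5.41 mg/L

After outfall 1: Q = 43200 + 6400 = 49600 L/s; C = (43200·1.400 + 6400·23.00)/49600 = 4.187 mg/L.
After outfall 2: Q = 49600 + 5610 = 55210 L/s; C = (49600·4.187 + 5610·12.70)/55210 = 5.052 mg/L.
After outfall 3: Q = 55210 + 1670 = 56880 L/s; C = (55210·5.052 + 1670·17.20)/56880 = 5.409 mg/L.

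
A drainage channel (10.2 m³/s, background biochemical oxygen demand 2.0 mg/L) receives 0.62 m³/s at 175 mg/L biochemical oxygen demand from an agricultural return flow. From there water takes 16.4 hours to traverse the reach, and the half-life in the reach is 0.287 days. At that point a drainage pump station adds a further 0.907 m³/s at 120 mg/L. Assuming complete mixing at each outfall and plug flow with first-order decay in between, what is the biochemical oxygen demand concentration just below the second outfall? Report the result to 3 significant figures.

Flow-weighted average: C = (10.20·2.000 + 0.6200·175.0) / 10.82 = 128.9/10.82 = 11.91 mg/L; combined flow 10.82 m³/s.
Half-life 0.287 d → k = ln 2 / 0.287 = 2.415 d⁻¹.
First-order decay: C = 11.91·exp(−k·t) = 11.91·0.1920 = 2.287 mg/L.
Second outfall: C = (10.82·2.287 + 0.9070·120.0)/11.73 = 11.39 mg/L.

11.4 mg/L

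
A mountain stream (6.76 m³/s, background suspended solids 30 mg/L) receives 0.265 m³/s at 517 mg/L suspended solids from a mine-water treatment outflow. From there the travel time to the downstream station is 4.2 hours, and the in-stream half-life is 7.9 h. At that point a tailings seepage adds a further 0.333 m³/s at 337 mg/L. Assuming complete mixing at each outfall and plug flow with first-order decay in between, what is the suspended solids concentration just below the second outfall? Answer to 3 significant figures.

Mass balance: C = (6.760·30.00 + 0.2650·517.0) / 7.025 = 339.8/7.025 = 48.37 mg/L; combined flow 7.025 m³/s.
Half-life 7.9 h → k = ln 2 / 7.9 = 0.08774 h⁻¹ = 2.106 d⁻¹.
Decay over the reach: 48.37·exp(−kt) = 48.37·0.6918 = 33.46 mg/L.
Second outfall: C = (7.025·33.46 + 0.3330·337.0)/7.358 = 47.20 mg/L.

47.2 mg/L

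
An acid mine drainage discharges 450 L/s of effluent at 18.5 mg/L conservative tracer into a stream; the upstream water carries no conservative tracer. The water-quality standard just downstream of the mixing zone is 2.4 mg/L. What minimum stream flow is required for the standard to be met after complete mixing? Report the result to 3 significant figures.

3020 L/s

Set C_mix = 2.4: (Q·0 + 450.0·18.50) / (Q + 450.0) = 2.4
→ Q = 450.0·(18.50 − 2.4)/(2.4 − 0) = 3019 L/s.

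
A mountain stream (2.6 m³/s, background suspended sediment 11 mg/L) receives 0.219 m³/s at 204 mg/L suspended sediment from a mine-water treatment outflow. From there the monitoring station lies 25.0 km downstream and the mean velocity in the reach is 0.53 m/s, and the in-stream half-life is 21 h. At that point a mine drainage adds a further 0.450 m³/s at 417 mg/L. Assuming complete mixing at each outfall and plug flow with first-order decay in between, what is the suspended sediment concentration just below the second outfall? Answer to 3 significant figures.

Conservation of mass: C = (2.600·11.00 + 0.2190·204.0) / 2.819 = 73.28/2.819 = 25.99 mg/L; combined flow 2.819 m³/s.
Travel time t = 25.0·1000 / 0.53 = 47170 s = 13.10 h.
Half-life 21 h → k = ln 2 / 21 = 0.03301 h⁻¹ = 0.7922 d⁻¹.
First-order decay: C = 25.99·exp(−k·t) = 25.99·0.6489 = 16.87 mg/L.
Second outfall: C = (2.819·16.87 + 0.4500·417.0)/3.269 = 71.95 mg/L.

71.9 mg/L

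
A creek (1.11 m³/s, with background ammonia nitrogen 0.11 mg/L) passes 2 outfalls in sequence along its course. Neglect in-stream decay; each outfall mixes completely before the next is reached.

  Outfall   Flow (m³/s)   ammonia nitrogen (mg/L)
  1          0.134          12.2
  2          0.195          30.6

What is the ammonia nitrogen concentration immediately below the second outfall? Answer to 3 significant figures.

5.37 mg/L

Outfall 1: combined Q = 1.244 m³/s; C = (1.110·0.1100 + 0.1340·12.20)/1.244 = 1.412 mg/L.
Outfall 2: combined Q = 1.439 m³/s; C = (1.244·1.412 + 0.1950·30.60)/1.439 = 5.368 mg/L.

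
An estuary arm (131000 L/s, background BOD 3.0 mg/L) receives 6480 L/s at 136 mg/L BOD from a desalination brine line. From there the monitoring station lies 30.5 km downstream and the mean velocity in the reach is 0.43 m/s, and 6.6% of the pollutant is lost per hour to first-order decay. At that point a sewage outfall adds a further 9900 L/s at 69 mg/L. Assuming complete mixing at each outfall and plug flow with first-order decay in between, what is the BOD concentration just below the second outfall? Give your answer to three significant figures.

Conservation of mass: C = (131000·3.000 + 6480·136.0) / 137500 = 1274000/137500 = 9.269 mg/L; combined flow 137500 L/s.
Travel time t = 30.5·1000 / 0.43 = 70930 s = 19.70 h.
6.6%/h lost → k = −ln(1 − 0.066) = 0.06828 h⁻¹.
Decay over the reach: 9.269·exp(−kt) = 9.269·0.2605 = 2.414 mg/L.
At the second outfall, C = (137500·2.414 + 9900·69.00) / (137500 + 9900) = 6.887 mg/L.

6.89 mg/L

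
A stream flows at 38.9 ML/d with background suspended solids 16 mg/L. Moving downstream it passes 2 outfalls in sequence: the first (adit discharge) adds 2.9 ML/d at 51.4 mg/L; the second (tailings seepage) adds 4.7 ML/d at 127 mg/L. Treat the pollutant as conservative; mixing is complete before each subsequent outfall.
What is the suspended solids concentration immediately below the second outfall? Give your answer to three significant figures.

Outfall 1: combined Q = 41.80 ML/d; C = (38.90·16.00 + 2.900·51.40)/41.80 = 18.46 mg/L.
Outfall 2: combined Q = 46.50 ML/d; C = (41.80·18.46 + 4.700·127.0)/46.50 = 29.43 mg/L.

29.4 mg/L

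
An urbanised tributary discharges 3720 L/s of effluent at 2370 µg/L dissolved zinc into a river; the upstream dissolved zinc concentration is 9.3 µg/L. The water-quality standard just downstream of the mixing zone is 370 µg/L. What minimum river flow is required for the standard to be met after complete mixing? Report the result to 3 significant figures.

Set C_mix = 370: (Q·9.300 + 3720·2370) / (Q + 3720) = 370
→ Q = 3720·(2370 − 370)/(370 − 9.300) = 20630 L/s.

20600 L/s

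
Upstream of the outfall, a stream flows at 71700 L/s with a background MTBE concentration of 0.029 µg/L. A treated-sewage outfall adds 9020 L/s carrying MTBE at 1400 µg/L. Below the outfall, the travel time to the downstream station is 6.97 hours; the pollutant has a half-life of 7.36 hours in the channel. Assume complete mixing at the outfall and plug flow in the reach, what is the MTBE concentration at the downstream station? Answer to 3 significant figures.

81.2 µg/L

Mass balance: C = (71700·0.02900 + 9020·1400) / 80720 = 12630000/80720 = 156.5 µg/L.
Half-life 7.36 h → k = ln 2 / 7.36 = 0.09418 h⁻¹ = 2.260 d⁻¹.
After decay, C = 156.5 × e^(−kt) = 156.5 × 0.5187 = 81.16 µg/L.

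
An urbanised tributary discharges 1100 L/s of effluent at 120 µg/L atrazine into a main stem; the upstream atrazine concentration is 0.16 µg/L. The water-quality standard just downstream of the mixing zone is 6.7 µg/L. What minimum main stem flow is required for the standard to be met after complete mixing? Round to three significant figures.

Set C_mix = 6.7: (Q·0.1600 + 1100·120.0) / (Q + 1100) = 6.7
→ Q = 1100·(120.0 − 6.7)/(6.7 − 0.1600) = 19060 L/s.

19100 L/s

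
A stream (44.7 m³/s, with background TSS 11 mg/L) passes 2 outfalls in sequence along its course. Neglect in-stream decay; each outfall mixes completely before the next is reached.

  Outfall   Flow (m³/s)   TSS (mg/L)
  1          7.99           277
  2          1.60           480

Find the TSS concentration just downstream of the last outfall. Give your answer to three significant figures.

64.0 mg/L

After outfall 1: Q = 44.70 + 7.990 = 52.69 m³/s; C = (44.70·11.00 + 7.990·277.0)/52.69 = 51.34 mg/L.
After outfall 2: Q = 52.69 + 1.600 = 54.29 m³/s; C = (52.69·51.34 + 1.600·480.0)/54.29 = 63.97 mg/L.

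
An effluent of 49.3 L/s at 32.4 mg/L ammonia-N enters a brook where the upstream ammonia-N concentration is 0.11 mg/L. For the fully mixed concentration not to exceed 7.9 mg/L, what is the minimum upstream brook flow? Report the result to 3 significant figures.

Set C_mix = 7.9: (Q·0.1100 + 49.30·32.40) / (Q + 49.30) = 7.9
→ Q = 49.30·(32.40 − 7.9)/(7.9 − 0.1100) = 155.1 L/s.

155 L/s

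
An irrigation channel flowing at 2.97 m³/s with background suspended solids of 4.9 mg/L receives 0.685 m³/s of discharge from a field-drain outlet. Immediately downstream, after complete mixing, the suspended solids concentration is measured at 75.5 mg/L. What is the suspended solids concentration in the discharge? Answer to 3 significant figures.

Mass balance: 2.970·4.900 + 0.6850·Cₑ = 3.655·75.50
→ Cₑ = (3.655·75.50 − 2.970·4.900) / 0.6850 = 381.6 mg/L.

382 mg/L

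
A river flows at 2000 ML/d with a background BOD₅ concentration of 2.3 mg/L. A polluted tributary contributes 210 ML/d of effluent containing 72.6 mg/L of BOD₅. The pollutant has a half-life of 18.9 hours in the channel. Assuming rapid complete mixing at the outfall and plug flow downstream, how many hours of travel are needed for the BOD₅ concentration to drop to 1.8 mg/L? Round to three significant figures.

After mixing, C = (2000·2.300 + 210.0·72.60) / 2210 = 19850/2210 = 8.980 mg/L.
Half-life 18.9 h → k = ln 2 / 18.9 = 0.03667 h⁻¹ = 0.8802 d⁻¹.
8.980·exp(−k·t) = 1.8 → t = ln(8.980/1.8)/k = 157800 s = 43.82 h.

43.8 h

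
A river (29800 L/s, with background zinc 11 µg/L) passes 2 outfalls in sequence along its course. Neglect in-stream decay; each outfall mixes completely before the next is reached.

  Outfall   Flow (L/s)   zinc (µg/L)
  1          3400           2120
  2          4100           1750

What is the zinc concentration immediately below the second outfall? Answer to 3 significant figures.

394 µg/L

After outfall 1: Q = 29800 + 3400 = 33200 L/s; C = (29800·11.00 + 3400·2120)/33200 = 227.0 µg/L.
After outfall 2: Q = 33200 + 4100 = 37300 L/s; C = (33200·227.0 + 4100·1750)/37300 = 394.4 µg/L.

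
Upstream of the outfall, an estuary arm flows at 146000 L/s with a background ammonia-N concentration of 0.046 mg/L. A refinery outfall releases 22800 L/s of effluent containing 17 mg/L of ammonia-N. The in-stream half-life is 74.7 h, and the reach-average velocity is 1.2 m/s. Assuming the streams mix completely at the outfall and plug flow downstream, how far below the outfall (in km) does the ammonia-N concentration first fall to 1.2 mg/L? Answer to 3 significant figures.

Mass balance: C = (146000·0.04600 + 22800·17.00) / 168800 = 394300/168800 = 2.336 mg/L.
Half-life 74.7 h → k = ln 2 / 74.7 = 0.009279 h⁻¹ = 0.2227 d⁻¹.
Set 2.336·exp(−k·t) = 1.2 → t = ln(2.336/1.2)/k = 258400 s = 71.79 h.
Distance = v·t = 1.2·258400 = 310100 m = 310.1 km.

310 km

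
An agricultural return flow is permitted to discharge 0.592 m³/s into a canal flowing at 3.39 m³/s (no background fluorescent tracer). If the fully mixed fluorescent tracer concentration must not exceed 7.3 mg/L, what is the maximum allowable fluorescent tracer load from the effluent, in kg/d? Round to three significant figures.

Mass balance at the limit: 3.390·0 + 0.5920·Cₑ = 3.982·7.3 → Cₑ = 49.10 mg/L.
Load = 0.5920 m³/s × 49.10 g/m³ × 86 400 s/d = 2512 kg/d.

2510 kg/d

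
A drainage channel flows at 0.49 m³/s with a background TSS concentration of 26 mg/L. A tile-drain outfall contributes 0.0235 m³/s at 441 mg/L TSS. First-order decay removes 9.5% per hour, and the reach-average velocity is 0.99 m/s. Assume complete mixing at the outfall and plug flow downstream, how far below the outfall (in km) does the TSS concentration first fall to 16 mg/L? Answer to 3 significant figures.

Mixed concentration C = ΣQC/ΣQ = (0.4900·26.00 + 0.02350·441.0) / 0.5135 = 23.10/0.5135 = 44.99 mg/L.
9.5%/h lost → k = −ln(1 − 0.095) = 0.09982 h⁻¹.
Set 44.99·exp(−k·t) = 16 → t = ln(44.99/16)/k = 37290 s = 10.36 h.
Distance = v·t = 0.99·37290 = 36910 m = 36.91 km.

36.9 km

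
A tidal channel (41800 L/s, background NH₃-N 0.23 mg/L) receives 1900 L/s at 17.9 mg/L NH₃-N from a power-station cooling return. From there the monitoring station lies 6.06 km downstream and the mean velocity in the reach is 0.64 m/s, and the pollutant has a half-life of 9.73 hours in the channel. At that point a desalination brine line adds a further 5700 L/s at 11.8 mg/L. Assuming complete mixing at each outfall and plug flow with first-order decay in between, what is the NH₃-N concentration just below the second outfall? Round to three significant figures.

After mixing, C = (41800·0.2300 + 1900·17.90) / 43700 = 43620/43700 = 0.9983 mg/L; combined flow 43700 L/s.
Travel time t = 6.06·1000 / 0.64 = 9469 s = 2.630 h.
Half-life 9.73 h → k = ln 2 / 9.73 = 0.07124 h⁻¹ = 1.710 d⁻¹.
Applying C = C₀e^(−kt): 0.9983 × 0.8291 = 0.8277 mg/L.
Second outfall: C = (43700·0.8277 + 5700·11.80)/49400 = 2.094 mg/L.

2.09 mg/L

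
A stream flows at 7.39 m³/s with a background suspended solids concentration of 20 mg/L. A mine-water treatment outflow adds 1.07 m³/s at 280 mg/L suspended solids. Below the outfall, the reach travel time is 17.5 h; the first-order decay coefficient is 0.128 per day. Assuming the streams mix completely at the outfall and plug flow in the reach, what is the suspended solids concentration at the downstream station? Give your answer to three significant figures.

Conservation of mass: C = (7.390·20.00 + 1.070·280.0) / 8.460 = 447.4/8.460 = 52.88 mg/L.
After decay, C = 52.88 × e^(−kt) = 52.88 × 0.9109 = 48.17 mg/L.

48.2 mg/L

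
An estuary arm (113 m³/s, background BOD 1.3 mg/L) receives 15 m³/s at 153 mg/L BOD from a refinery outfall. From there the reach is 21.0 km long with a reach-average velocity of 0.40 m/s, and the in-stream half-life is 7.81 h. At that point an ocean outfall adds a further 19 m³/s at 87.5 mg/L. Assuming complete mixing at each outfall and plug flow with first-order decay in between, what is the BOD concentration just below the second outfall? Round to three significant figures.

After mixing, C = (113.0·1.300 + 15.00·153.0) / 128.0 = 2442/128.0 = 19.08 mg/L; combined flow 128.0 m³/s.
Travel time t = 21.0·1000 / 0.40 = 52500 s = 14.58 h.
Half-life 7.81 h → k = ln 2 / 7.81 = 0.08875 h⁻¹ = 2.130 d⁻¹.
After decay, C = 19.08 × e^(−kt) = 19.08 × 0.2741 = 5.229 mg/L.
Second outfall: C = (128.0·5.229 + 19.00·87.50)/147.0 = 15.86 mg/L.

15.9 mg/L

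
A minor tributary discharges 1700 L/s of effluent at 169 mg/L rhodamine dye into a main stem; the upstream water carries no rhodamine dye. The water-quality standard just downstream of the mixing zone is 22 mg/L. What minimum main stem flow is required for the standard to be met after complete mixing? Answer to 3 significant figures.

11400 L/s

Set C_mix = 22: (Q·0 + 1700·169.0) / (Q + 1700) = 22
→ Q = 1700·(169.0 − 22)/(22 − 0) = 11360 L/s.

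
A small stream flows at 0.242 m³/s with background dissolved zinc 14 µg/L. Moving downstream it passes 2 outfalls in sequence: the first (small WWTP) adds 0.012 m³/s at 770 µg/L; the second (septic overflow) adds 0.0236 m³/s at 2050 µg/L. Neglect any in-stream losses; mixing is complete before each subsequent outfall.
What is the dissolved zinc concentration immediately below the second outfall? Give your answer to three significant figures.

220 µg/L

Outfall 1: combined Q = 0.2540 m³/s; C = (0.2420·14.00 + 0.01200·770.0)/0.2540 = 49.72 µg/L.
Outfall 2: combined Q = 0.2776 m³/s; C = (0.2540·49.72 + 0.02360·2050)/0.2776 = 219.8 µg/L.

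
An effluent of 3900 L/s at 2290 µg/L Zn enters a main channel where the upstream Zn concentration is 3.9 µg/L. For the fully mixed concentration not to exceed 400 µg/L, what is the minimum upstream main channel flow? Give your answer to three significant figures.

Set C_mix = 400: (Q·3.900 + 3900·2290) / (Q + 3900) = 400
→ Q = 3900·(2290 − 400)/(400 − 3.900) = 18610 L/s.

18600 L/s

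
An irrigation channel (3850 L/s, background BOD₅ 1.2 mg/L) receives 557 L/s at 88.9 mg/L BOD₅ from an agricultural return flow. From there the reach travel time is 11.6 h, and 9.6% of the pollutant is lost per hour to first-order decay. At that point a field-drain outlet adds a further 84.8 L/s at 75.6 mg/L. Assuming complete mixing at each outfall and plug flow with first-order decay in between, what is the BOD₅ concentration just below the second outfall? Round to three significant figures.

After mixing, C = (3850·1.200 + 557.0·88.90) / 4407 = 54140/4407 = 12.28 mg/L; combined flow 4407 L/s.
9.6%/h lost → k = −ln(1 − 0.096) = 0.1009 h⁻¹.
Applying C = C₀e^(−kt): 12.28 × 0.3101 = 3.810 mg/L.
Second outfall: C = (4407·3.810 + 84.80·75.60)/4492 = 5.165 mg/L.

5.17 mg/L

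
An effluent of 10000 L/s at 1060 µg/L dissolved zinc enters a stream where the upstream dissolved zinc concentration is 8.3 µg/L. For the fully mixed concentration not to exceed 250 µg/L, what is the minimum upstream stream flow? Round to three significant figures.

33500 L/s

Set C_mix = 250: (Q·8.300 + 10000·1060) / (Q + 10000) = 250
→ Q = 10000·(1060 − 250)/(250 − 8.300) = 33510 L/s.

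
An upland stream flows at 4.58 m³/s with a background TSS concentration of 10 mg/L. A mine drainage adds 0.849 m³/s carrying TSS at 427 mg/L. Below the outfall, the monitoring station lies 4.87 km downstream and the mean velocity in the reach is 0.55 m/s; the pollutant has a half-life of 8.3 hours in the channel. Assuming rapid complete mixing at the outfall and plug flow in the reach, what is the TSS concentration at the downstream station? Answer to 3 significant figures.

61.2 mg/L

After mixing, C = (4.580·10.00 + 0.8490·427.0) / 5.429 = 408.3/5.429 = 75.21 mg/L.
Travel time t = 4.87·1000 / 0.55 = 8855 s = 2.460 h.
Half-life 8.3 h → k = ln 2 / 8.3 = 0.08351 h⁻¹ = 2.004 d⁻¹.
First-order decay: C = 75.21·exp(−k·t) = 75.21·0.8143 = 61.25 mg/L.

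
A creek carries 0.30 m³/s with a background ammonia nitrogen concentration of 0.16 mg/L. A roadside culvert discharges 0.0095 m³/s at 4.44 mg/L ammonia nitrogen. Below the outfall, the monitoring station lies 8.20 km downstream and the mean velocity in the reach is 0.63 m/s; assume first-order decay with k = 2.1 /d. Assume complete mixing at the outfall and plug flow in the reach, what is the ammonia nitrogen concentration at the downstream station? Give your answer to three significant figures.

Conservation of mass: C = (0.3000·0.1600 + 0.009500·4.440) / 0.3095 = 0.09018/0.3095 = 0.2914 mg/L.
Travel time t = 8.20·1000 / 0.63 = 13020 s = 3.616 h.
After decay, C = 0.2914 × e^(−kt) = 0.2914 × 0.7288 = 0.2124 mg/L.

0.212 mg/L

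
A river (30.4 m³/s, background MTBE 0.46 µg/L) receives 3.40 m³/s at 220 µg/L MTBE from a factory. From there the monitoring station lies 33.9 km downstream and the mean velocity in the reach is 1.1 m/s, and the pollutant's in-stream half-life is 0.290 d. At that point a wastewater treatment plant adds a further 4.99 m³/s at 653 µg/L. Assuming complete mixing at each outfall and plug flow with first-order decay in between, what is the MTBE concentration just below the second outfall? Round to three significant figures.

92.4 µg/L

Conservation of mass: C = (30.40·0.4600 + 3.400·220.0) / 33.80 = 762.0/33.80 = 22.54 µg/L; combined flow 33.80 m³/s.
Travel time t = 33.9·1000 / 1.1 = 30820 s = 8.561 h.
Half-life 0.290 d → k = ln 2 / 0.290 = 2.390 d⁻¹.
First-order decay: C = 22.54·exp(−k·t) = 22.54·0.4263 = 9.611 µg/L.
Second outfall: C = (33.80·9.611 + 4.990·653.0)/38.79 = 92.38 µg/L.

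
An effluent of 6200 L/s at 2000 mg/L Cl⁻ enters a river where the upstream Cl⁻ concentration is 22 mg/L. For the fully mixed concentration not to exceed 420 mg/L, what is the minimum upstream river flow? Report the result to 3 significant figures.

24600 L/s

Set C_mix = 420: (Q·22.00 + 6200·2000) / (Q + 6200) = 420
→ Q = 6200·(2000 − 420)/(420 − 22.00) = 24610 L/s.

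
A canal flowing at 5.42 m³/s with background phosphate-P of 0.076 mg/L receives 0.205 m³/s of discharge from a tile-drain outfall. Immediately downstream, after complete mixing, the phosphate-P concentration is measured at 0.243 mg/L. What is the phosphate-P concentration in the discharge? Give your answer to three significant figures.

Mass balance: 5.420·0.07600 + 0.2050·Cₑ = 5.625·0.2430
→ Cₑ = (5.625·0.2430 − 5.420·0.07600) / 0.2050 = 4.658 mg/L.

4.66 mg/L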